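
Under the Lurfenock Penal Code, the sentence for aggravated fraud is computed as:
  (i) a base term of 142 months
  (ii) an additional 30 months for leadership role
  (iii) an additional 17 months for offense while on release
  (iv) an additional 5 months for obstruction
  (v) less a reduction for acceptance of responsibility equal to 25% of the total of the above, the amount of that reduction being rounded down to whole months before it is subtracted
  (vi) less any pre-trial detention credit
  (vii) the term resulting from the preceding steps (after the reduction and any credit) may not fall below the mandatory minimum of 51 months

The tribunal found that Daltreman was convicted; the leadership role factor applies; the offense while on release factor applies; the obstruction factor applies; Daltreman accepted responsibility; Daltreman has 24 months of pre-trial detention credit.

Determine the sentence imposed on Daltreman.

Leadership role enhancement: +30 months
Offense while on release enhancement: +17 months
Obstruction enhancement: +5 months
Adjusted term: 142 months + 30 months + 17 months + 5 months = 194 months
Acceptance of responsibility reduction: 25% of 194 months = 48 months (rounded down)
After reduction: 194 − 48 = 146 months
Less pre-trial detention credit: 146 months − 24 months = 122 months
Minimum 51 months: 122 months meets the minimum, no increase.

122 months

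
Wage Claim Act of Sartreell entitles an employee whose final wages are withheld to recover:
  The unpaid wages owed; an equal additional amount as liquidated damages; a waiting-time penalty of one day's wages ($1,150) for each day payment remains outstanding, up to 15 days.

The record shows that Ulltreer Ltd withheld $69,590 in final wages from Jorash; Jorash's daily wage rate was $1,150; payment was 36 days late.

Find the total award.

$156,430

Liquidated damages (equal amount): $69,590
Penalty days: min(36, 15) = 15
Waiting-time penalty: 15 × $1,150 = $17,250
Total award: $69,590 + $69,590 + $17,250 = $156,430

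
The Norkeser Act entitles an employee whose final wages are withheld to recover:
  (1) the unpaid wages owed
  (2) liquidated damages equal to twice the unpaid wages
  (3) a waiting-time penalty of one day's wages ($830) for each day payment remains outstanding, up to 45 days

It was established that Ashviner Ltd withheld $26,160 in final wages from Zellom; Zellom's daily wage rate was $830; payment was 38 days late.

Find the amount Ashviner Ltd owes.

$110,020

Doubled: 2 × $26,160 = $52,320
Penalty days: min(38, 45) = 38
Waiting-time penalty: 38 × $830 = $31,540
Total award: $26,160 + $52,320 + $31,540 = $110,020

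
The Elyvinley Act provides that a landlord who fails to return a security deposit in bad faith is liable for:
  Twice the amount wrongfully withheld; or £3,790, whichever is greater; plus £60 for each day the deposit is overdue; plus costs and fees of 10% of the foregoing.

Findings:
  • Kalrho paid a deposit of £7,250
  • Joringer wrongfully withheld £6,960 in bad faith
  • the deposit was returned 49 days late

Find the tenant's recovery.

Doubled: 2 × £6,960 = £13,920
Minimum £3,790: £13,920 meets the minimum, no increase.
Late-return penalty: 49 × £60 = £2,940
Damages plus late penalty: £13,920 + £2,940 = £16,860
Costs and fees: 10% of £16,860 = £1,686
Total recovery: £16,860 + £1,686 = £18,546

Recovery: £18,546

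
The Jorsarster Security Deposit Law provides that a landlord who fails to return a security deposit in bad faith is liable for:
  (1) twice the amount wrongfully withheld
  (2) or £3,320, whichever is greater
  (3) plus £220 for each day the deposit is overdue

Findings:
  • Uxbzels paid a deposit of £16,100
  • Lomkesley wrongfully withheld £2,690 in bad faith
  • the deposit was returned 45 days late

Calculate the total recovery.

£15,280

Doubled: 2 × £2,690 = £5,380
Minimum £3,320: £5,380 meets the minimum, no increase.
Late-return penalty: 45 × £220 = £9,900
Damages plus late penalty: £5,380 + £9,900 = £15,280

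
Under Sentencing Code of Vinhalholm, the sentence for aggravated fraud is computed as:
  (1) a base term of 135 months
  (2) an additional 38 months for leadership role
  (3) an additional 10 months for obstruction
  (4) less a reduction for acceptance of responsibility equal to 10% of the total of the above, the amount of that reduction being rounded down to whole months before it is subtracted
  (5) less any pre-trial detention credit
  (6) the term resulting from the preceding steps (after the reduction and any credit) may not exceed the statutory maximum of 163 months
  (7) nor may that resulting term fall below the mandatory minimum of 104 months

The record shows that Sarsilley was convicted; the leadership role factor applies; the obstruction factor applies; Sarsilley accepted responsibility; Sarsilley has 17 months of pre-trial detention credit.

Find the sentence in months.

Leadership role enhancement: +38 months
Obstruction enhancement: +10 months
Adjusted term: 135 months + 38 months + 10 months = 183 months
Acceptance of responsibility reduction: 10% of 183 months = 18 months (rounded down)
After reduction: 183 − 18 = 165 months
Less pre-trial detention credit: 165 months − 17 months = 148 months
Cap at 163 months: 148 months is within the cap, no reduction.
Minimum 104 months: 148 months meets the minimum, no increase.

148 months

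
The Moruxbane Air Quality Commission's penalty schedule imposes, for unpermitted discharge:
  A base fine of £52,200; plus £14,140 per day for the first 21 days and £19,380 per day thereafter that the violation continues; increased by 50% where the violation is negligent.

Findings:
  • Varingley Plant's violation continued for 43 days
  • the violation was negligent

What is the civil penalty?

£1,163,250

First 21 days: 21 × £14,140 = £296,940
Remaining days: (43 − 21) × £19,380 = £426,360
Per-day component: £296,940 + £426,360 = £723,300
Base plus per-day: £52,200 + £723,300 = £775,500
Enhancement: 50% of £775,500 = £387,750
Enhanced fine: £775,500 + £387,750 = £1,163,250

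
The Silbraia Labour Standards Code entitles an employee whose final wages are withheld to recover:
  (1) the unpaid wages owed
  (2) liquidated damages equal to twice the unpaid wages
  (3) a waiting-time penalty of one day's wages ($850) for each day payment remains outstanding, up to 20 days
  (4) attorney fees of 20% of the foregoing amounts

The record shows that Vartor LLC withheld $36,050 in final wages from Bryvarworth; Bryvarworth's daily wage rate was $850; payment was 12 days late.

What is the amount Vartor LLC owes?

Doubled: 2 × $36,050 = $72,100
Penalty days: min(12, 20) = 12
Waiting-time penalty: 12 × $850 = $10,200
Subtotal: $36,050 + $72,100 + $10,200 = $118,350
Attorney fees: 20% of $118,350 = $23,670
Total award: $118,350 + $23,670 = $142,020

$142,020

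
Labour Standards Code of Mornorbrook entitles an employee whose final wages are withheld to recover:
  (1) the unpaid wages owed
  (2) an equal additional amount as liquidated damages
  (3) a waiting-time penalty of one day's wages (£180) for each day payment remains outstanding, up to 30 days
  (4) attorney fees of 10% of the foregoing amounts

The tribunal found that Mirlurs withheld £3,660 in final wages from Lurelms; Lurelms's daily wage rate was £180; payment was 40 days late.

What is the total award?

Liquidated damages (equal amount): £3,660
Penalty days: min(40, 30) = 30
Waiting-time penalty: 30 × £180 = £5,400
Subtotal: £3,660 + £3,660 + £5,400 = £12,720
Attorney fees: 10% of £12,720 = £1,272
Total award: £12,720 + £1,272 = £13,992

£13,992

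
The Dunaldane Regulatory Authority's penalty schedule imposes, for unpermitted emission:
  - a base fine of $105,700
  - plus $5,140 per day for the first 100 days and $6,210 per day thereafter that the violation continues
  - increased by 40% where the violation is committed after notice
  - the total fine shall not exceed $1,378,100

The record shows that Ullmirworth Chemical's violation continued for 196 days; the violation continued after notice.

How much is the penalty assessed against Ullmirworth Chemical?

First 100 days: 100 × $5,140 = $514,000
Remaining days: (196 − 100) × $6,210 = $596,160
Per-day component: $514,000 + $596,160 = $1,110,160
Base plus per-day: $105,700 + $1,110,160 = $1,215,860
Enhancement: 40% of $1,215,860 = $486,344
Enhanced fine: $1,215,860 + $486,344 = $1,702,204
Cap at $1,378,100: $1,702,204 exceeds the cap → $1,378,100

Civil penalty: $1,378,100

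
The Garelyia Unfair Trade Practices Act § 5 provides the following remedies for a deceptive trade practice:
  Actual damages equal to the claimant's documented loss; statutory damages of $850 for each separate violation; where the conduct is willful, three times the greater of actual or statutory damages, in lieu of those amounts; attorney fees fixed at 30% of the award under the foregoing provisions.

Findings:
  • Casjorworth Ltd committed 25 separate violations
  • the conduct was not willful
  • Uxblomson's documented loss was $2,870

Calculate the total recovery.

Statutory damages: 25 × $850 = $21,250
Conduct not willful: the in-lieu enhancement does not apply.
Actual plus statutory damages: $2,870 + $21,250 = $24,120
Attorney fees: 30% of $24,120 = $7,236
Total recovery: $24,120 + $7,236 = $31,356

Total recovery: $31,356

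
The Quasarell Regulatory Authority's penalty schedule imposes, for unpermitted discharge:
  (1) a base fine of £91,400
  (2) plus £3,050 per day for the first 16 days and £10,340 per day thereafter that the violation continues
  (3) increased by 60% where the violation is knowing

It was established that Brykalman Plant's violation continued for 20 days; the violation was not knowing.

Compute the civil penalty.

First 16 days: 16 × £3,050 = £48,800
Remaining days: (20 − 16) × £10,340 = £41,360
Per-day component: £48,800 + £41,360 = £90,160
Base plus per-day: £91,400 + £90,160 = £181,560
The violation was not knowing: no 60% increase.

£181,560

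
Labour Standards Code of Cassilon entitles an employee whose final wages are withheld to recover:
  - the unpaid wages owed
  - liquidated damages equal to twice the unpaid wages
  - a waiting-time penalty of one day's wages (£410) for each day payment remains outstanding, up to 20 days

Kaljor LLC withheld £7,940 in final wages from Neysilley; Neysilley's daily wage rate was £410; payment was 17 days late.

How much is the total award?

£30,790

Doubled: 2 × £7,940 = £15,880
Penalty days: min(17, 20) = 17
Waiting-time penalty: 17 × £410 = £6,970
Total award: £7,940 + £15,880 + £6,970 = £30,790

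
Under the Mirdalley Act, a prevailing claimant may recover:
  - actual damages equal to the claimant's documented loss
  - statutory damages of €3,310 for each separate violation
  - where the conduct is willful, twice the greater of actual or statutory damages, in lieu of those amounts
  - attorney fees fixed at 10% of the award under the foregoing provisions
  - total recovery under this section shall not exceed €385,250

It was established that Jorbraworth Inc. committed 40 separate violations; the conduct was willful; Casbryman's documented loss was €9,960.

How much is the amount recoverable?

€291,280

Statutory damages: 40 × €3,310 = €132,400
Greater of actual damages (€9,960) or statutory damages (€132,400): €132,400
Doubled: 2 × €132,400 = €264,800
Attorney fees: 10% of €264,800 = €26,480
Total before cap: €264,800 + €26,480 = €291,280
Cap at €385,250: €291,280 is within the cap, no reduction.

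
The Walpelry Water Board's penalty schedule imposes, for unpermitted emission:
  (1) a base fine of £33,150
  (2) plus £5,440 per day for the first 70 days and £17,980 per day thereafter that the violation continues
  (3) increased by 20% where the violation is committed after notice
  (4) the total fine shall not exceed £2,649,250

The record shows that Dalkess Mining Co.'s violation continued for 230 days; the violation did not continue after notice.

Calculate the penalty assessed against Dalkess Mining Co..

£2,649,250

First 70 days: 70 × £5,440 = £380,800
Remaining days: (230 − 70) × £17,980 = £2,876,800
Per-day component: £380,800 + £2,876,800 = £3,257,600
Base plus per-day: £33,150 + £3,257,600 = £3,290,750
The violation did not continue after notice: no 20% increase.
Cap at £2,649,250: £3,290,750 exceeds the cap → £2,649,250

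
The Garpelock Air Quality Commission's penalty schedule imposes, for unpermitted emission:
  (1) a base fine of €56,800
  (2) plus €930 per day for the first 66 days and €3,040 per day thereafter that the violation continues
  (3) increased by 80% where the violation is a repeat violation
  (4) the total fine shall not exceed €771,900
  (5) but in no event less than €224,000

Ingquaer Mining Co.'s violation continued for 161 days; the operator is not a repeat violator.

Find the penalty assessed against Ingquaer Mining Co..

First 66 days: 66 × €930 = €61,380
Remaining days: (161 − 66) × €3,040 = €288,800
Per-day component: €61,380 + €288,800 = €350,180
Base plus per-day: €56,800 + €350,180 = €406,980
The operator is not a repeat violator: no 80% increase.
Cap at €771,900: €406,980 is within the cap, no reduction.
Minimum €224,000: €406,980 meets the minimum, no increase.

€406,980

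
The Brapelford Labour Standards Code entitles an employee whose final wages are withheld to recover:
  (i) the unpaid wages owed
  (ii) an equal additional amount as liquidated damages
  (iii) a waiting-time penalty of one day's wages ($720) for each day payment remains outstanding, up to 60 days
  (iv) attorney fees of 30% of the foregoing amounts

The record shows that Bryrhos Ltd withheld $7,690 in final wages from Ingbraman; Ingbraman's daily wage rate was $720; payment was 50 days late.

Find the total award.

$66,794

Liquidated damages (equal amount): $7,690
Penalty days: min(50, 60) = 50
Waiting-time penalty: 50 × $720 = $36,000
Subtotal: $7,690 + $7,690 + $36,000 = $51,380
Attorney fees: 30% of $51,380 = $15,414
Total award: $51,380 + $15,414 = $66,794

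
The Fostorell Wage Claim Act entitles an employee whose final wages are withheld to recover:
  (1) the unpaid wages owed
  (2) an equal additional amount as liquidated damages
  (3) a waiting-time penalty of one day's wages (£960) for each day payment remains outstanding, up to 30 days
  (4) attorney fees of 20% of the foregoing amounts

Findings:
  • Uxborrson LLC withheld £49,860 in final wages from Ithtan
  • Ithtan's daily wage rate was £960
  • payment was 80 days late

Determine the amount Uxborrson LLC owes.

£154,224

Liquidated damages (equal amount): £49,860
Penalty days: min(80, 30) = 30
Waiting-time penalty: 30 × £960 = £28,800
Subtotal: £49,860 + £49,860 + £28,800 = £128,520
Attorney fees: 20% of £128,520 = £25,704
Total award: £128,520 + £25,704 = £154,224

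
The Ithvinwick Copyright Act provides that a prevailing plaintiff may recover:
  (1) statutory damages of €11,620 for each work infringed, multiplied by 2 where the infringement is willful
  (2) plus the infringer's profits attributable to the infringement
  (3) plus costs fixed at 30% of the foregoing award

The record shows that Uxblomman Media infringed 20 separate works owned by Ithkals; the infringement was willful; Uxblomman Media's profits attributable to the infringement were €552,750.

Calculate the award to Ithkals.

Statutory damages: 20 × €11,620 = €232,400
Doubled: 2 × €232,400 = €464,800
Combined award: €464,800 + €552,750 = €1,017,550
Costs: 30% of €1,017,550 = €305,265
Award plus costs: €1,017,550 + €305,265 = €1,322,815

€1,322,815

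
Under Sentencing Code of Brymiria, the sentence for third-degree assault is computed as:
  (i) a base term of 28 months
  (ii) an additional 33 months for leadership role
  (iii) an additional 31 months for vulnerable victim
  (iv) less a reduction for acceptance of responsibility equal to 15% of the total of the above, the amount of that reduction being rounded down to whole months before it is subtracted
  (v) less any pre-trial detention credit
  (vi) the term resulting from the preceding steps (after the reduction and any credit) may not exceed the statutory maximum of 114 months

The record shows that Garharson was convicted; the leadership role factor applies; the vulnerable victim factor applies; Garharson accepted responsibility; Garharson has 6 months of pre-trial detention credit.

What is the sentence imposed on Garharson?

Leadership role enhancement: +33 months
Vulnerable victim enhancement: +31 months
Adjusted term: 28 months + 33 months + 31 months = 92 months
Acceptance of responsibility reduction: 15% of 92 months = 13 months (rounded down)
After reduction: 92 − 13 = 79 months
Less pre-trial detention credit: 79 months − 6 months = 73 months
Cap at 114 months: 73 months is within the cap, no reduction.

Sentence: 73 months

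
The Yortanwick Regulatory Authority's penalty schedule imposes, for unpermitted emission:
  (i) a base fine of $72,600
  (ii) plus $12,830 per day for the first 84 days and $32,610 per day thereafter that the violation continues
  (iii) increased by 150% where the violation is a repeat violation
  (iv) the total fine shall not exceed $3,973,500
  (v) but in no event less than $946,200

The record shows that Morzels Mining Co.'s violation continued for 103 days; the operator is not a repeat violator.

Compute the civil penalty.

First 84 days: 84 × $12,830 = $1,077,720
Remaining days: (103 − 84) × $32,610 = $619,590
Per-day component: $1,077,720 + $619,590 = $1,697,310
Base plus per-day: $72,600 + $1,697,310 = $1,769,910
The operator is not a repeat violator: no 150% increase.
Cap at $3,973,500: $1,769,910 is within the cap, no reduction.
Minimum $946,200: $1,769,910 meets the minimum, no increase.

$1,769,910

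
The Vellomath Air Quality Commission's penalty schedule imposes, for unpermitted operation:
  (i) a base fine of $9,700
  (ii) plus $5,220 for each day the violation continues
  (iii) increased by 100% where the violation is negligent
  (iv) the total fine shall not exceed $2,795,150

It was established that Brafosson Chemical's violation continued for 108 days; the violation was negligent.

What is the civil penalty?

Per-day component: 108 × $5,220 = $563,760
Base plus per-day: $9,700 + $563,760 = $573,460
Enhancement: 100% of $573,460 = $573,460
Enhanced fine: $573,460 + $573,460 = $1,146,920
Cap at $2,795,150: $1,146,920 is within the cap, no reduction.

$1,146,920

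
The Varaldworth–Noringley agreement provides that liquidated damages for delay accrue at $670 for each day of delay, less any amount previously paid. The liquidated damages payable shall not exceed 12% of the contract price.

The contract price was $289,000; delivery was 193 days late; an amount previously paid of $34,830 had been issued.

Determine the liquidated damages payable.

$34,680

Per-day damages: 193 × $670 = $129,310
Less amount previously paid: $129,310 − $34,830 = $94,480
Cap: 12% of $289,000 = $34,680
Cap at $34,680: $94,480 exceeds the cap → $34,680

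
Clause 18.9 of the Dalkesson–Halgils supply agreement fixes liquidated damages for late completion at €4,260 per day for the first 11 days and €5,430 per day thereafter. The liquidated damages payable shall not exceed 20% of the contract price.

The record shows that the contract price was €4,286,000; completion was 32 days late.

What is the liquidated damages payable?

First 11 days: 11 × €4,260 = €46,860
Remaining days: (32 − 11) × €5,430 = €114,030
Accrued per-day damages: €46,860 + €114,030 = €160,890
Cap: 20% of €4,286,000 = €857,200
Cap at €857,200: €160,890 is within the cap, no reduction.

€160,890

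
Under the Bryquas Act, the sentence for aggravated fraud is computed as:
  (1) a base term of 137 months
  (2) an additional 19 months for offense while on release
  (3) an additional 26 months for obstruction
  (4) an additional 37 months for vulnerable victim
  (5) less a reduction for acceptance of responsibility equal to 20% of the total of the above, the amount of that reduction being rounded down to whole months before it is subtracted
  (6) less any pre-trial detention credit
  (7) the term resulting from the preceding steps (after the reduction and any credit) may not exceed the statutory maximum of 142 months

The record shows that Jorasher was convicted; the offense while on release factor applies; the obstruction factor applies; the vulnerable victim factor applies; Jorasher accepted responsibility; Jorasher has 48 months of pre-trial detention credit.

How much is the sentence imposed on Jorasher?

Offense while on release enhancement: +19 months
Obstruction enhancement: +26 months
Vulnerable victim enhancement: +37 months
Adjusted term: 137 months + 19 months + 26 months + 37 months = 219 months
Acceptance of responsibility reduction: 20% of 219 months = 43 months (rounded down)
After reduction: 219 − 43 = 176 months
Less pre-trial detention credit: 176 months − 48 months = 128 months
Cap at 142 months: 128 months is within the cap, no reduction.

128 months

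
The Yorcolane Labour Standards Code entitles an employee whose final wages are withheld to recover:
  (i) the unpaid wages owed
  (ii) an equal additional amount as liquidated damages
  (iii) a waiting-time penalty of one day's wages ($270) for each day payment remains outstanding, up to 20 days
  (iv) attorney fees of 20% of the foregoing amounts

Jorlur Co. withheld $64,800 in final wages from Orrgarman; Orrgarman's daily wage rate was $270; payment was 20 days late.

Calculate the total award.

$162,000

Liquidated damages (equal amount): $64,800
Penalty days: min(20, 20) = 20
Waiting-time penalty: 20 × $270 = $5,400
Subtotal: $64,800 + $64,800 + $5,400 = $135,000
Attorney fees: 20% of $135,000 = $27,000
Total award: $135,000 + $27,000 = $162,000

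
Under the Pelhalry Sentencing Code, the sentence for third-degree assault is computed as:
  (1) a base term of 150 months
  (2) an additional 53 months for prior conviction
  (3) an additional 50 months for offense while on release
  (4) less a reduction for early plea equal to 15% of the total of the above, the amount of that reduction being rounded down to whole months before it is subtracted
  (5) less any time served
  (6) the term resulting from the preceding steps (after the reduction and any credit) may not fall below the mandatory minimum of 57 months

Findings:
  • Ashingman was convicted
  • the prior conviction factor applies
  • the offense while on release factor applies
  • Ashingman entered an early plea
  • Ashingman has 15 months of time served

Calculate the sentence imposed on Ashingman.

Prior conviction enhancement: +53 months
Offense while on release enhancement: +50 months
Adjusted term: 150 months + 53 months + 50 months = 253 months
Early plea reduction: 15% of 253 months = 37 months (rounded down)
After reduction: 253 − 37 = 216 months
Less time served: 216 months − 15 months = 201 months
Minimum 57 months: 201 months meets the minimum, no increase.

201 months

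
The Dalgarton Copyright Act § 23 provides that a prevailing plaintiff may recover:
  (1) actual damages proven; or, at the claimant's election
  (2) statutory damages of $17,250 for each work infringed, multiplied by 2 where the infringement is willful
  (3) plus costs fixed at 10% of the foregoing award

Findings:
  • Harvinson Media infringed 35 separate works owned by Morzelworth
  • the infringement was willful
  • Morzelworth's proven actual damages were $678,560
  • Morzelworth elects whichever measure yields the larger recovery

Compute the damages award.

Statutory damages: 35 × $17,250 = $603,750
Doubled: 2 × $603,750 = $1,207,500
Greater of actual damages ($678,560) or enhanced statutory damages ($1,207,500): $1,207,500
Costs: 10% of $1,207,500 = $120,750
Award plus costs: $1,207,500 + $120,750 = $1,328,250

Award: $1,328,250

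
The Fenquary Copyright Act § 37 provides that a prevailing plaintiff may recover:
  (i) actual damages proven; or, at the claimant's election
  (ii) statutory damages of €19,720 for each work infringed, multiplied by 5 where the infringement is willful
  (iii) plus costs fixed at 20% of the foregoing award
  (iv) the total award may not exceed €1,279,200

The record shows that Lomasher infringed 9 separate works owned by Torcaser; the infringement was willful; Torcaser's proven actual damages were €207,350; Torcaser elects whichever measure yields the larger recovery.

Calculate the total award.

Statutory damages: 9 × €19,720 = €177,480
Multiplied by 5: 5 × €177,480 = €887,400
Greater of actual damages (€207,350) or enhanced statutory damages (€887,400): €887,400
Costs: 20% of €887,400 = €177,480
Award plus costs: €887,400 + €177,480 = €1,064,880
Cap at €1,279,200: €1,064,880 is within the cap, no reduction.

€1,064,880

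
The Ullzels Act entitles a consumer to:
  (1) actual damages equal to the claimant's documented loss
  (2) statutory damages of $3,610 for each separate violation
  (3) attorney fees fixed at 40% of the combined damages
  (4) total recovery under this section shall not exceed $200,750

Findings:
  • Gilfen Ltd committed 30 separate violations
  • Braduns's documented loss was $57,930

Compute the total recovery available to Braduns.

Statutory damages: 30 × $3,610 = $108,300
Combined damages: $57,930 + $108,300 = $166,230
Attorney fees: 40% of $166,230 = $66,492
Total before cap: $166,230 + $66,492 = $232,722
Cap at $200,750: $232,722 exceeds the cap → $200,750

$200,750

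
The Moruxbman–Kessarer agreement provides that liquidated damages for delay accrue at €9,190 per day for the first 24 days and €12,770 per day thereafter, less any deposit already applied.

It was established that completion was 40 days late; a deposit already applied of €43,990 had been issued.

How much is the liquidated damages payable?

First 24 days: 24 × €9,190 = €220,560
Remaining days: (40 − 24) × €12,770 = €204,320
Accrued per-day damages: €220,560 + €204,320 = €424,880
Less deposit already applied: €424,880 − €43,990 = €380,890

Liquidated damages: €380,890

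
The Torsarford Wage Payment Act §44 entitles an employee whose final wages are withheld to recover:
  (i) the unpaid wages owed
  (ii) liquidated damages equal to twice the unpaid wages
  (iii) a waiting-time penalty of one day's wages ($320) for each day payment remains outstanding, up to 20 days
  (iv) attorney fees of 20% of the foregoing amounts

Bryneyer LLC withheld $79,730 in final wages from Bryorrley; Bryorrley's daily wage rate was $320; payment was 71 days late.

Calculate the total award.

Doubled: 2 × $79,730 = $159,460
Penalty days: min(71, 20) = 20
Waiting-time penalty: 20 × $320 = $6,400
Subtotal: $79,730 + $159,460 + $6,400 = $245,590
Attorney fees: 20% of $245,590 = $49,118
Total award: $245,590 + $49,118 = $294,708

$294,708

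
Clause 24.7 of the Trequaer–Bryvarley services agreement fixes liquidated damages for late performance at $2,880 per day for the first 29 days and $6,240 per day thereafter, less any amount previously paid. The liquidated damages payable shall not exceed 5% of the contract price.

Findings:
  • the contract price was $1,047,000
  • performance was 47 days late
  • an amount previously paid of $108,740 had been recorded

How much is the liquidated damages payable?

$52,350

First 29 days: 29 × $2,880 = $83,520
Remaining days: (47 − 29) × $6,240 = $112,320
Accrued per-day damages: $83,520 + $112,320 = $195,840
Less amount previously paid: $195,840 − $108,740 = $87,100
Cap: 5% of $1,047,000 = $52,350
Cap at $52,350: $87,100 exceeds the cap → $52,350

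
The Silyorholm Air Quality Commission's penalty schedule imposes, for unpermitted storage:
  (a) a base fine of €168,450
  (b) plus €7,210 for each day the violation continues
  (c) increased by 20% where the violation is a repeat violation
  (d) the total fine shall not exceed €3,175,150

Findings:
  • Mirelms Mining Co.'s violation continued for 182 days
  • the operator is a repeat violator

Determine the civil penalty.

Civil penalty: €1,776,804

Per-day component: 182 × €7,210 = €1,312,220
Base plus per-day: €168,450 + €1,312,220 = €1,480,670
Enhancement: 20% of €1,480,670 = €296,134
Enhanced fine: €1,480,670 + €296,134 = €1,776,804
Cap at €3,175,150: €1,776,804 is within the cap, no reduction.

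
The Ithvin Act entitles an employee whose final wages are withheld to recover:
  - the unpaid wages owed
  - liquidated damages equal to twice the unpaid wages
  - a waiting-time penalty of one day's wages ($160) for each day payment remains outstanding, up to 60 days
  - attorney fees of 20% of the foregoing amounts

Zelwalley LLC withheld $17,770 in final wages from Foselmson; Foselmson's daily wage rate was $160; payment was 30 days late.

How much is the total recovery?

Doubled: 2 × $17,770 = $35,540
Penalty days: min(30, 60) = 30
Waiting-time penalty: 30 × $160 = $4,800
Subtotal: $17,770 + $35,540 + $4,800 = $58,110
Attorney fees: 20% of $58,110 = $11,622
Total award: $58,110 + $11,622 = $69,732

$69,732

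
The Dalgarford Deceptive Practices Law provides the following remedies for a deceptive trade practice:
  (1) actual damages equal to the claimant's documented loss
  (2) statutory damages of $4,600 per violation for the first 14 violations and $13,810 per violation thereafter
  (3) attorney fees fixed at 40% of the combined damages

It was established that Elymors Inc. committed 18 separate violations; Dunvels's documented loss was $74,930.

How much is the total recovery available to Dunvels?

First 14 violations: 14 × $4,600 = $64,400
Remaining violations: (18 − 14) × $13,810 = $55,240
Statutory damages: $64,400 + $55,240 = $119,640
Combined damages: $74,930 + $119,640 = $194,570
Attorney fees: 40% of $194,570 = $77,828
Total recovery: $194,570 + $77,828 = $272,398

$272,398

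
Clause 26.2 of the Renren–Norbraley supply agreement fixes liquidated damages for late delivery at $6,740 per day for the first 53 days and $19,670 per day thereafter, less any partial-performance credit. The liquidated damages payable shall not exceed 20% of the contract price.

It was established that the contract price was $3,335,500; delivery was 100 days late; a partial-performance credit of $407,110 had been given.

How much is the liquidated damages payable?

First 53 days: 53 × $6,740 = $357,220
Remaining days: (100 − 53) × $19,670 = $924,490
Accrued per-day damages: $357,220 + $924,490 = $1,281,710
Less partial-performance credit: $1,281,710 − $407,110 = $874,600
Cap: 20% of $3,335,500 = $667,100
Cap at $667,100: $874,600 exceeds the cap → $667,100

$667,100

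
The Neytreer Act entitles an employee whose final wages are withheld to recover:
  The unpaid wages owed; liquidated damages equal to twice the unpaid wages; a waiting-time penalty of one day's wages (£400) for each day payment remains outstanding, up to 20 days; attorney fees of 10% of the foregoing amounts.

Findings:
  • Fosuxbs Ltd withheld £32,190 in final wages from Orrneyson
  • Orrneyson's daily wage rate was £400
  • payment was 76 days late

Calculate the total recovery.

Doubled: 2 × £32,190 = £64,380
Penalty days: min(76, 20) = 20
Waiting-time penalty: 20 × £400 = £8,000
Subtotal: £32,190 + £64,380 + £8,000 = £104,570
Attorney fees: 10% of £104,570 = £10,457
Total award: £104,570 + £10,457 = £115,027

£115,027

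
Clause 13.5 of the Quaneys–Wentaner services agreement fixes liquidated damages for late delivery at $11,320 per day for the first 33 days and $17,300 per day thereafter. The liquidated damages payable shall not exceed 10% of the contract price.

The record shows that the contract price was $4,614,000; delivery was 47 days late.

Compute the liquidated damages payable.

$461,400

First 33 days: 33 × $11,320 = $373,560
Remaining days: (47 − 33) × $17,300 = $242,200
Accrued per-day damages: $373,560 + $242,200 = $615,760
Cap: 10% of $4,614,000 = $461,400
Cap at $461,400: $615,760 exceeds the cap → $461,400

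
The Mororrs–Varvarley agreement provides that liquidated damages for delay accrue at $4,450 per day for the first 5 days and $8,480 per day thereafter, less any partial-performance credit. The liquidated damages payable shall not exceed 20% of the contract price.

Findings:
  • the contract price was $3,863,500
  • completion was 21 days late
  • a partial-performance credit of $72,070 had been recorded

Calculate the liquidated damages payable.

$85,860

First 5 days: 5 × $4,450 = $22,250
Remaining days: (21 − 5) × $8,480 = $135,680
Accrued per-day damages: $22,250 + $135,680 = $157,930
Less partial-performance credit: $157,930 − $72,070 = $85,860
Cap: 20% of $3,863,500 = $772,700
Cap at $772,700: $85,860 is within the cap, no reduction.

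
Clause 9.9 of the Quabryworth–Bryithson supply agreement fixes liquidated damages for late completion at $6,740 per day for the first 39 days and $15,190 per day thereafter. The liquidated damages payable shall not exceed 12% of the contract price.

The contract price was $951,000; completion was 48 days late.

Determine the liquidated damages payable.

First 39 days: 39 × $6,740 = $262,860
Remaining days: (48 − 39) × $15,190 = $136,710
Accrued per-day damages: $262,860 + $136,710 = $399,570
Cap: 12% of $951,000 = $114,120
Cap at $114,120: $399,570 exceeds the cap → $114,120

$114,120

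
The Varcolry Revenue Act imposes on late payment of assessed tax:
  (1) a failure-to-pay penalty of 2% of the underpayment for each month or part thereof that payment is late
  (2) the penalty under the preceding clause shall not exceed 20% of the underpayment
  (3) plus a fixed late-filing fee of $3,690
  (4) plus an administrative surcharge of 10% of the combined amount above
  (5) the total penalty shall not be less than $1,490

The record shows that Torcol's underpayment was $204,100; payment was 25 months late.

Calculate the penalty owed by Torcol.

Penalty: $48,961

Accrued rate: 2% × 25 = 50%, capped at 20% → 20%
Failure-to-pay penalty: 20% of $204,100 = $40,820
Penalty before surcharge: $40,820 + $3,690 = $44,510
Administrative surcharge: 10% of $44,510 = $4,451
Total penalty: $44,510 + $4,451 = $48,961
Minimum $1,490: $48,961 meets the minimum, no increase.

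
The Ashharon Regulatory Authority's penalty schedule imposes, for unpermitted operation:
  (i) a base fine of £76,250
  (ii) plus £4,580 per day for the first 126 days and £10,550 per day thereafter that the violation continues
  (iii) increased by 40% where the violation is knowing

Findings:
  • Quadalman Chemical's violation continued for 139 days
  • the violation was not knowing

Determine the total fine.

Civil penalty: £790,480

First 126 days: 126 × £4,580 = £577,080
Remaining days: (139 − 126) × £10,550 = £137,150
Per-day component: £577,080 + £137,150 = £714,230
Base plus per-day: £76,250 + £714,230 = £790,480
The violation was not knowing: no 40% increase.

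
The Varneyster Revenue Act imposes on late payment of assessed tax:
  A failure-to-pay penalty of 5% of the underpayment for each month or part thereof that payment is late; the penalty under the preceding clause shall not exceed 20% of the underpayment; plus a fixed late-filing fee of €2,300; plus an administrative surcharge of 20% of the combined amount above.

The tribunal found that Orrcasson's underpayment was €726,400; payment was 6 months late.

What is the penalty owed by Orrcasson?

Accrued rate: 5% × 6 = 30%, capped at 20% → 20%
Failure-to-pay penalty: 20% of €726,400 = €145,280
Penalty before surcharge: €145,280 + €2,300 = €147,580
Administrative surcharge: 20% of €147,580 = €29,516
Total penalty: €147,580 + €29,516 = €177,096

€177,096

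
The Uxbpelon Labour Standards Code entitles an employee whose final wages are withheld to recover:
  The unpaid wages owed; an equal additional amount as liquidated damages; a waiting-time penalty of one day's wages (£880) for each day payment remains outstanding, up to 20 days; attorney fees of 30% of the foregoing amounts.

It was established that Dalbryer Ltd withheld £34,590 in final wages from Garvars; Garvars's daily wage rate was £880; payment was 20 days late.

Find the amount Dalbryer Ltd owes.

Liquidated damages (equal amount): £34,590
Penalty days: min(20, 20) = 20
Waiting-time penalty: 20 × £880 = £17,600
Subtotal: £34,590 + £34,590 + £17,600 = £86,780
Attorney fees: 30% of £86,780 = £26,034
Total award: £86,780 + £26,034 = £112,814

Total award: £112,814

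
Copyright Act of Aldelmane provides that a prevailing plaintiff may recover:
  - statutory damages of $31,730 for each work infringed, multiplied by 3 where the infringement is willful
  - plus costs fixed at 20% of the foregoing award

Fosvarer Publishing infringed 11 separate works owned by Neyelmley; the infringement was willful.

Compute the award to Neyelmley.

Award: $1,256,508

Statutory damages: 11 × $31,730 = $349,030
Trebled: 3 × $349,030 = $1,047,090
Costs: 20% of $1,047,090 = $209,418
Award plus costs: $1,047,090 + $209,418 = $1,256,508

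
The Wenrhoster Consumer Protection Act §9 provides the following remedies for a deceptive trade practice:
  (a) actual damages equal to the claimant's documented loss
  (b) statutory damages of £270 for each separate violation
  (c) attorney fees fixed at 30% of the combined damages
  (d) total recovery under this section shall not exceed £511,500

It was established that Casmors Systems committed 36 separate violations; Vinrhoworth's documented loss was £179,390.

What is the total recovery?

Statutory damages: 36 × £270 = £9,720
Combined damages: £179,390 + £9,720 = £189,110
Attorney fees: 30% of £189,110 = £56,733
Total before cap: £189,110 + £56,733 = £245,843
Cap at £511,500: £245,843 is within the cap, no reduction.

£245,843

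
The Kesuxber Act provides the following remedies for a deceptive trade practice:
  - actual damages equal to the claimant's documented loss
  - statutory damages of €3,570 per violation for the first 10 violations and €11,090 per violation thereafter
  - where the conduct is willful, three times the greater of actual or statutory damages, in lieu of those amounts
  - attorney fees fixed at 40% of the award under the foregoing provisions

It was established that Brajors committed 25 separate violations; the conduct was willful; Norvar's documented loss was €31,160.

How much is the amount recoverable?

First 10 violations: 10 × €3,570 = €35,700
Remaining violations: (25 − 10) × €11,090 = €166,350
Statutory damages: €35,700 + €166,350 = €202,050
Greater of actual damages (€31,160) or statutory damages (€202,050): €202,050
Trebled: 3 × €202,050 = €606,150
Attorney fees: 40% of €606,150 = €242,460
Total recovery: €606,150 + €242,460 = €848,610

€848,610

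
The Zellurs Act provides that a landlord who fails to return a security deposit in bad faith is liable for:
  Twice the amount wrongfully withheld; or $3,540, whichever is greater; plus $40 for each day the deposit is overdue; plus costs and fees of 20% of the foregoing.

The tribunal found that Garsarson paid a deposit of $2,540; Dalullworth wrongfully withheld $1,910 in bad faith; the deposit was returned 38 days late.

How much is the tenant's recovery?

Doubled: 2 × $1,910 = $3,820
Minimum $3,540: $3,820 meets the minimum, no increase.
Late-return penalty: 38 × $40 = $1,520
Damages plus late penalty: $3,820 + $1,520 = $5,340
Costs and fees: 20% of $5,340 = $1,068
Total recovery: $5,340 + $1,068 = $6,408

$6,408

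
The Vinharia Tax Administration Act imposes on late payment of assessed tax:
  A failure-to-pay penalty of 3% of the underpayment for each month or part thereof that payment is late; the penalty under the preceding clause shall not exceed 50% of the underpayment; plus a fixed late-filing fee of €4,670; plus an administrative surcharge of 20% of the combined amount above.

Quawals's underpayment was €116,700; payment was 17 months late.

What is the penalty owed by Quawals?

Accrued rate: 3% × 17 = 51%, capped at 50% → 50%
Failure-to-pay penalty: 50% of €116,700 = €58,350
Penalty before surcharge: €58,350 + €4,670 = €63,020
Administrative surcharge: 20% of €63,020 = €12,604
Total penalty: €63,020 + €12,604 = €75,624

Penalty: €75,624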